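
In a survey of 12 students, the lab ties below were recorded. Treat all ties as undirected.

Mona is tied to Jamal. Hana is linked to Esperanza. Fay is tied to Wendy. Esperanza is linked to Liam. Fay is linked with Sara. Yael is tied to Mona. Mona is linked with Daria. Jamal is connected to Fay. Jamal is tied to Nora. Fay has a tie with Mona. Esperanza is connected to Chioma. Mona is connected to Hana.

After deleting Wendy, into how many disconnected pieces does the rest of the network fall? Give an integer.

1

Wendy's neighbors (Fay) remain reachable from one another through other ties, so the rest of the network stays in one piece.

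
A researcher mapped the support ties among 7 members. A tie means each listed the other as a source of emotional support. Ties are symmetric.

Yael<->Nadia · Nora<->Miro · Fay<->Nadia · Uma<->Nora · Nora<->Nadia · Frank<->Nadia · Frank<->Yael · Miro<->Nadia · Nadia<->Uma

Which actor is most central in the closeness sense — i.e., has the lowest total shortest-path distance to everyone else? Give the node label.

Farness (sum of distances to all others) for each node — Fay:11, Frank:10, Miro:10, Nadia:6, Nora:9, Uma:10, Yael:10.
The smallest farness is 6, for Nadia, so Nadia has the highest closeness.

Nadia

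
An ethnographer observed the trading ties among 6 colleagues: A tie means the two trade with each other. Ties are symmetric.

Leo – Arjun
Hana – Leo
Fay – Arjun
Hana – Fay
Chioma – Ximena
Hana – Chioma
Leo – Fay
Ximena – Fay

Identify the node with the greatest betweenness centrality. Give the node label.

Fay

Unnormalized betweenness of each node: Arjun:0, Chioma:1/2, Fay:11/3, Hana:13/6, Leo:5/6, Ximena:5/6.
Fay has the largest value, 11/3, making it the main broker — the node through which the most shortest paths run.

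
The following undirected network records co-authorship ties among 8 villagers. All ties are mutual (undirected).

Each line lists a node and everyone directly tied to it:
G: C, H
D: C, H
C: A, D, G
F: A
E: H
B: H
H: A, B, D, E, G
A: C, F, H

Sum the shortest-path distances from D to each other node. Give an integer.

Distances from D: A:2, B:2, C:1, E:2, F:3, G:2, H:1.
Sum = 2 + 2 + 1 + 2 + 3 + 2 + 1 = 13.

13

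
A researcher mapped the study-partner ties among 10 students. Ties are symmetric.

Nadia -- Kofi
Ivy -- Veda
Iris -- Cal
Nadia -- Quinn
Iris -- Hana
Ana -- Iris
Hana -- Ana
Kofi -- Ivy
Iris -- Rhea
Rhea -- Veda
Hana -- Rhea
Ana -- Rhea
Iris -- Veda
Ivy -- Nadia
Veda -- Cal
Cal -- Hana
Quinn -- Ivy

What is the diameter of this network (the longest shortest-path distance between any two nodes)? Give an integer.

4

Eccentricity of each node (its greatest distance to any other): Ana:4, Cal:3, Hana:4, Iris:3, Ivy:3, Kofi:4, Nadia:4, Quinn:4, Rhea:3, Veda:2.
The maximum eccentricity is 4, realized for instance by the pair Quinn–Ana via Quinn – Ivy – Veda – Rhea – Ana. So the diameter is 4.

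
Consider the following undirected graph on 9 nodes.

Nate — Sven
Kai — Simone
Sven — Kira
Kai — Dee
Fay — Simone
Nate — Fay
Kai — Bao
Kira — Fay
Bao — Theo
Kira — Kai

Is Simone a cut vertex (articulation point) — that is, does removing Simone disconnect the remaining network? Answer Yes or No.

No

Even without Simone, every remaining node can still reach every other (the residual graph is connected), so Simone is not a cut vertex.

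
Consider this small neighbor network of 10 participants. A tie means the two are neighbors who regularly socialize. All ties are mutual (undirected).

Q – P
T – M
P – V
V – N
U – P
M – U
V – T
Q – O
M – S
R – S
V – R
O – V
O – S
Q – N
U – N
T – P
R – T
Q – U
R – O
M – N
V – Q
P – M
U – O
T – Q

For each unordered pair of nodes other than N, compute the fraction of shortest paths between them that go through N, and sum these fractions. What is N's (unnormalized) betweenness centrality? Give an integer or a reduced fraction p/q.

Pairs whose geodesics pass through N — V–M: 1/3; V–U: 1/4; M–Q: 1/4.
All other pairs contribute 0.
Summing the contributions gives betweenness(N) = 5/6.

5/6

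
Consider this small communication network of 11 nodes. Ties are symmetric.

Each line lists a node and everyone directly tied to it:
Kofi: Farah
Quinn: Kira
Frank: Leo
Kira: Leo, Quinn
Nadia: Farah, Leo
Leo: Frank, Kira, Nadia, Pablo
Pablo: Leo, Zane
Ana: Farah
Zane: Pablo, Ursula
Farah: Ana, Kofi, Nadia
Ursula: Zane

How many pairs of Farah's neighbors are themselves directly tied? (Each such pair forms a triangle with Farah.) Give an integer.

0

Farah's neighbors are Ana, Kofi, and Nadia, but none of them are tied to each other, so no triangle contains Farah.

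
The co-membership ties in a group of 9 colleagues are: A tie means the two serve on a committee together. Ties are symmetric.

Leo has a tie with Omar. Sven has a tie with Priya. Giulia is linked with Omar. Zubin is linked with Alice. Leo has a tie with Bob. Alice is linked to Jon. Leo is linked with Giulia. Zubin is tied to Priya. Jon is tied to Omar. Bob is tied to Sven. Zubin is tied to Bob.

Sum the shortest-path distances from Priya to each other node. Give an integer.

20

Distances from Priya: Alice:2, Bob:2, Giulia:4, Jon:3, Leo:3, Omar:4, Sven:1, Zubin:1.
Sum = 2 + 2 + 4 + 3 + 3 + 4 + 1 + 1 = 20.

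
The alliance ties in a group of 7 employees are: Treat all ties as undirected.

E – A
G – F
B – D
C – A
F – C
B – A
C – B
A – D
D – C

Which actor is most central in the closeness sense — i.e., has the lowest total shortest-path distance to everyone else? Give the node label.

Farness (sum of distances to all others) for each node — A:9, B:10, C:8, D:10, E:14, F:11, G:16.
The smallest farness is 8, for C, so C has the highest closeness.

C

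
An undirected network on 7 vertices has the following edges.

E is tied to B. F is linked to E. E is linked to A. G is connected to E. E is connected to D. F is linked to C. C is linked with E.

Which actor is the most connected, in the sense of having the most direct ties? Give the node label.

Degrees — A:1, B:1, C:2, D:1, E:6, F:2, G:1.
The maximum is 6, attained only by E.

E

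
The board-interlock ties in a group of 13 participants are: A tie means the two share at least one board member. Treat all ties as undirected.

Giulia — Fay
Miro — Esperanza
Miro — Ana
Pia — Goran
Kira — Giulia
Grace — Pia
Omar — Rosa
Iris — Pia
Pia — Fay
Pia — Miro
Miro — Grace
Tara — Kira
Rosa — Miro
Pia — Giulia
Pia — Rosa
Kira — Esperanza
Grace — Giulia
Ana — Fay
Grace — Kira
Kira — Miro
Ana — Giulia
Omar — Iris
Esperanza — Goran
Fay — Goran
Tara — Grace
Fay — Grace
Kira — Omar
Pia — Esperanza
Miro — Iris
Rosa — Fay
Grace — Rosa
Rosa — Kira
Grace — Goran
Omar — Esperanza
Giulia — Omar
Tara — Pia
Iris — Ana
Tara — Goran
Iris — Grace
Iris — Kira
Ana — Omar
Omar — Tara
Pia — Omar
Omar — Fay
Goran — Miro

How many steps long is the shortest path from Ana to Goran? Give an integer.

2

One shortest route is Ana – Miro – Goran, which uses 2 edges, and Ana and Goran are not directly tied, so nothing shorter exists. So d(Ana,Goran) = 2.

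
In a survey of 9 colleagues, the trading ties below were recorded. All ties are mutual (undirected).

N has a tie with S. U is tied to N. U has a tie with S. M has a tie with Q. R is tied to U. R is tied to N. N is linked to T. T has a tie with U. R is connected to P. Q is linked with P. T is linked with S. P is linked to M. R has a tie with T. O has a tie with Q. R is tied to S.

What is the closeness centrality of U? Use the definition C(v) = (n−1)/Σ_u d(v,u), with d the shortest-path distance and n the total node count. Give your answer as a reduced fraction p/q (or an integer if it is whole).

Distances from U: M:3, N:1, O:4, P:2, Q:3, R:1, S:1, T:1. Sum = 16.
n = 9, so closeness = 8/16 = 1/2.

1/2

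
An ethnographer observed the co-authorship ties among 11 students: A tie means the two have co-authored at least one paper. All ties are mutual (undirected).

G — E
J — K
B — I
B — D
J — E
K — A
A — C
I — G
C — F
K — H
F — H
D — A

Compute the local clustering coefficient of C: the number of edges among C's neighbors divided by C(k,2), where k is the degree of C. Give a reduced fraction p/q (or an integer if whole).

C's neighbors: A and F (k = 2).
Possible neighbor pairs: C(2,2) = 1. Edges among them: none → e = 0.
Clustering(C) = 0/1.

0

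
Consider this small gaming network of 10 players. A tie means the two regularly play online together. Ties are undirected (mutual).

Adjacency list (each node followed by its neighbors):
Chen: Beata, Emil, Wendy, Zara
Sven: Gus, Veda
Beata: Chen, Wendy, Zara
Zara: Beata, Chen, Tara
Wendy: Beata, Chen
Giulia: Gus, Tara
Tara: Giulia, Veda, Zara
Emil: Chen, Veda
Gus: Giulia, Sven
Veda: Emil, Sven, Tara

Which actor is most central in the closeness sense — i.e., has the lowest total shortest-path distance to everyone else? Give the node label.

Tara

Farness (sum of distances to all others) for each node — Beata:21, Chen:18, Emil:18, Giulia:21, Gus:25, Sven:22, Tara:16, Veda:17, Wendy:25, Zara:17.
The smallest farness is 16, for Tara, so Tara has the highest closeness.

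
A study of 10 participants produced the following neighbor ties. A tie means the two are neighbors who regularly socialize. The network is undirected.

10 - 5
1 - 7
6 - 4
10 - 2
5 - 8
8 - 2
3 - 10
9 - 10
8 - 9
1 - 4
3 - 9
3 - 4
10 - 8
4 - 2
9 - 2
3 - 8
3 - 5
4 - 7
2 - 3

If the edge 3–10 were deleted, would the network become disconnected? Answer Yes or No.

Even without that edge, 3 still reaches 10 via 3 – 5 – 10, so the network stays connected. Not a bridge.

No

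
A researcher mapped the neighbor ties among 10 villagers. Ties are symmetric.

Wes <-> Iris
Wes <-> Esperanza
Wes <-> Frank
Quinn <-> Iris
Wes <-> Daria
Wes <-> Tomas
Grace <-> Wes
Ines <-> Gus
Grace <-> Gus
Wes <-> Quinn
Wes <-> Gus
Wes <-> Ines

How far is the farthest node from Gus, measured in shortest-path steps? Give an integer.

Distances from Gus: Daria:2, Esperanza:2, Frank:2, Grace:1, Ines:1, Iris:2, Quinn:2, Tomas:2, Wes:1.
The largest is 2 (to Frank, Daria, Iris, Esperanza, Tomas, and Quinn), so the eccentricity of Gus is 2.

2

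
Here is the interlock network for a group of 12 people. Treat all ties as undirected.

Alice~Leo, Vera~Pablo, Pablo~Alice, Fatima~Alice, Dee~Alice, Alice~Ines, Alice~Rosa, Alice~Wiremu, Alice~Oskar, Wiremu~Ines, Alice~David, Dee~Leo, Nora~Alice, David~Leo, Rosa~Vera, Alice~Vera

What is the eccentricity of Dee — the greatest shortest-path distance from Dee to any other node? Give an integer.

2

Distances from Dee: Alice:1, David:2, Fatima:2, Ines:2, Leo:1, Nora:2, Oskar:2, Pablo:2, Rosa:2, Vera:2, Wiremu:2.
The largest is 2 (to Fatima, Rosa, Nora, Pablo, David, Ines, Oskar, Wiremu, and Vera), so the eccentricity of Dee is 2.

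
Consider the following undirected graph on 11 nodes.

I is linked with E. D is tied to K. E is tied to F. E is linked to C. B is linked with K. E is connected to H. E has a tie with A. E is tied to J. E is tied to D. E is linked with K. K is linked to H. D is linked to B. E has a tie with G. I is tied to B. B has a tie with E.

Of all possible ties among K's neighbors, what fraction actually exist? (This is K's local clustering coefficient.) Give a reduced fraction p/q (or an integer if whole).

2/3

K's neighbors: B, D, E, and H (k = 4).
Possible neighbor pairs: C(4,2) = 6. Edges among them: B–D, B–E, D–E, E–H → e = 4.
Clustering(K) = 4/6 = 2/3.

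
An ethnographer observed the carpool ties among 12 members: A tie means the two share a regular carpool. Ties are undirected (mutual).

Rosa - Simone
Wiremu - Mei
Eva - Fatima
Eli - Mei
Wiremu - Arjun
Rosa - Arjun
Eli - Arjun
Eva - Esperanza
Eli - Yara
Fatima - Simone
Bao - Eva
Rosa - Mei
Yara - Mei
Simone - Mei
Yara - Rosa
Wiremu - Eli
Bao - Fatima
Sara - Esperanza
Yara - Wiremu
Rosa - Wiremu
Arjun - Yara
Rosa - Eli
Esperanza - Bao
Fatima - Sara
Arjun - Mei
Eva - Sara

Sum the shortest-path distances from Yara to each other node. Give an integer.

Distances from Yara: Arjun:1, Bao:4, Eli:1, Esperanza:5, Eva:4, Fatima:3, Mei:1, Rosa:1, Sara:4, Simone:2, Wiremu:1.
Sum = 1 + 4 + 1 + 5 + 4 + 3 + 1 + 1 + 4 + 2 + 1 = 27.

27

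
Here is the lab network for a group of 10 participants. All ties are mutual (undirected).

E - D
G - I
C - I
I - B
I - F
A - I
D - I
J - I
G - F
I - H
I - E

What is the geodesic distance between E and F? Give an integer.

2

One shortest route is E – I – F, which uses 2 edges, and E and F are not directly tied, so nothing shorter exists. So d(E,F) = 2.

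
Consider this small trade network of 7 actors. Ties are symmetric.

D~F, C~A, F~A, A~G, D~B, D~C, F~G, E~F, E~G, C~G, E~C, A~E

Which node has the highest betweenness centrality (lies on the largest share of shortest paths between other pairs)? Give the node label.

D

Unnormalized betweenness of each node: A:1/4, B:0, C:3, D:21/4, E:1/4, F:3, G:1/4.
D has the largest value, 21/4, making it the main broker — the node through which the most shortest paths run.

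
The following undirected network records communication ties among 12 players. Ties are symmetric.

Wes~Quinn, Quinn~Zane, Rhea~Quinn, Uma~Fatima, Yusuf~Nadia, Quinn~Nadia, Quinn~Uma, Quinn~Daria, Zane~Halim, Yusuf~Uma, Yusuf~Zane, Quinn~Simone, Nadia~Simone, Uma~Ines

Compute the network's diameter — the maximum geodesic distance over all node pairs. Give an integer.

Eccentricity of each node (its greatest distance to any other): Daria:3, Fatima:4, Halim:4, Ines:4, Nadia:3, Quinn:2, Rhea:3, Simone:3, Uma:3, Wes:3, Yusuf:3, Zane:3.
The maximum eccentricity is 4, realized for instance by the pair Ines–Halim via Ines – Uma – Quinn – Zane – Halim. So the diameter is 4.

4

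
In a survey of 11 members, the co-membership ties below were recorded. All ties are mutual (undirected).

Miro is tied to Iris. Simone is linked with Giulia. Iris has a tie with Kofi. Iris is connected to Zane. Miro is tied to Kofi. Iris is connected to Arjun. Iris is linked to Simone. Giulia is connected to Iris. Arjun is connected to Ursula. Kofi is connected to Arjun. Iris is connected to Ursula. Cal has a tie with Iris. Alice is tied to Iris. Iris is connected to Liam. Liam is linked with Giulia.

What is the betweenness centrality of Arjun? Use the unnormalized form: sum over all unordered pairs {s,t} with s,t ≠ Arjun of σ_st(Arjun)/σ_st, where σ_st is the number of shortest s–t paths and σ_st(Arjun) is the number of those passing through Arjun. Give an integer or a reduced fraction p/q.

Pairs whose geodesics pass through Arjun — Ursula–Kofi: 1/2.
All other pairs contribute 0.
Summing the contributions gives betweenness(Arjun) = 1/2.

1/2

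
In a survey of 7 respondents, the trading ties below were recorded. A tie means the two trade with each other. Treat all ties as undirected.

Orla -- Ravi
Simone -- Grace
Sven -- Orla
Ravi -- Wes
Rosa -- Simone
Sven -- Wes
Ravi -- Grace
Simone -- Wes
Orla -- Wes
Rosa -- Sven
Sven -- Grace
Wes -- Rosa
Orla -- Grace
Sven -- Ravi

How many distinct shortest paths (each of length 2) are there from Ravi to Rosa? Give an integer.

2

The shortest distance is 2. The length-2 paths are: Ravi–Sven–Rosa; Ravi–Wes–Rosa.
That gives 2 distinct shortest paths.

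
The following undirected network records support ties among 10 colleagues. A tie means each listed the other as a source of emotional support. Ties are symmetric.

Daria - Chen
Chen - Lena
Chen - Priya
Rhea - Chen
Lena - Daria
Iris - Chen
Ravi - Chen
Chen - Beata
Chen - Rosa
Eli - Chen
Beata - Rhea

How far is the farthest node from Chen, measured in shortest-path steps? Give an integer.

1

Distances from Chen: Beata:1, Daria:1, Eli:1, Iris:1, Lena:1, Priya:1, Ravi:1, Rhea:1, Rosa:1.
The largest is 1 (to Lena, Ravi, Rosa, Daria, Eli, Rhea, Priya, Iris, and Beata), so the eccentricity of Chen is 1.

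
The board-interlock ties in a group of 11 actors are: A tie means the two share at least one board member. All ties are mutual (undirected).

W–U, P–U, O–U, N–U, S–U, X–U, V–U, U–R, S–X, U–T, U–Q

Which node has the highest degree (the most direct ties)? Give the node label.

Degrees — N:1, O:1, P:1, Q:1, R:1, S:2, T:1, U:10, V:1, W:1, X:2.
The maximum is 10, attained only by U.

U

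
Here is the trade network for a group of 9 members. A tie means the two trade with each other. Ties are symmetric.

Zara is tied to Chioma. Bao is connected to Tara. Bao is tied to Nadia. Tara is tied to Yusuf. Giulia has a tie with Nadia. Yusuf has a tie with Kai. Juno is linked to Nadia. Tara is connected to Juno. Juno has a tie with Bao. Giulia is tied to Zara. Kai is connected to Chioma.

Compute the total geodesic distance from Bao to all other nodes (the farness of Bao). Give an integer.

Distances from Bao: Chioma:4, Giulia:2, Juno:1, Kai:3, Nadia:1, Tara:1, Yusuf:2, Zara:3.
Sum = 4 + 2 + 1 + 3 + 1 + 1 + 2 + 3 = 17.

17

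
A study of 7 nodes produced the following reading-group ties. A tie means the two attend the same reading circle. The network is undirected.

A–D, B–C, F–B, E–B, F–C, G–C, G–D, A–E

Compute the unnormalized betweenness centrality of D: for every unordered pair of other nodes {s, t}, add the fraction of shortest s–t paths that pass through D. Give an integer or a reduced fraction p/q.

Pairs whose geodesics pass through D — G–E: 1/2; G–A: 1; C–A: 1/2.
All other pairs contribute 0.
Summing the contributions gives betweenness(D) = 2.

2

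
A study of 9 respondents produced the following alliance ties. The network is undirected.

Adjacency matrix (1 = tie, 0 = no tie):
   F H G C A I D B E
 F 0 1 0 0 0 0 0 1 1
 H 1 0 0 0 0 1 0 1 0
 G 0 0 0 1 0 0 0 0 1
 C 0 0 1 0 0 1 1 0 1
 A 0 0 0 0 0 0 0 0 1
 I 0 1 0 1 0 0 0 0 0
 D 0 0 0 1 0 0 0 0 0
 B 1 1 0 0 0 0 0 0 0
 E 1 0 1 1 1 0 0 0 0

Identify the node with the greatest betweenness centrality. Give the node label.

E

Unnormalized betweenness of each node: A:0, B:0, C:21/2, D:0, E:25/2, F:13/2, G:0, H:3, I:7/2.
E has the largest value, 25/2, making it the main broker — the node through which the most shortest paths run.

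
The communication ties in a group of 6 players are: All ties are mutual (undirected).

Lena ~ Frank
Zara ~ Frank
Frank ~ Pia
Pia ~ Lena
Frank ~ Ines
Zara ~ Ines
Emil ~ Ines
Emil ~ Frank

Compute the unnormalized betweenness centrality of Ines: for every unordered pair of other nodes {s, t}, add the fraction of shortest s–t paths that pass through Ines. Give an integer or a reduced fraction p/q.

Pairs whose geodesics pass through Ines — Emil–Zara: 1/2.
All other pairs contribute 0.
Summing the contributions gives betweenness(Ines) = 1/2.

1/2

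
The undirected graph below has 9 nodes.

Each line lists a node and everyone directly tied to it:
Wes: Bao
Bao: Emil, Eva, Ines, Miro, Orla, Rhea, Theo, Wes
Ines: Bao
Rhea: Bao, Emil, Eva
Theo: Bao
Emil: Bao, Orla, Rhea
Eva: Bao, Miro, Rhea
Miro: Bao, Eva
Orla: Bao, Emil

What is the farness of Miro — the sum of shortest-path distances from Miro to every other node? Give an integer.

Distances from Miro: Bao:1, Emil:2, Eva:1, Ines:2, Orla:2, Rhea:2, Theo:2, Wes:2.
Sum = 1 + 2 + 1 + 2 + 2 + 2 + 2 + 2 = 14.

14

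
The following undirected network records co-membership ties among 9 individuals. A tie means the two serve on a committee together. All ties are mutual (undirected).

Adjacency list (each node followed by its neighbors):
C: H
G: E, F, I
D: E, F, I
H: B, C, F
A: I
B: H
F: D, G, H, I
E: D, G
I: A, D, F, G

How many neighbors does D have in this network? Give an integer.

D is directly tied to E, F, and I. That is 3 neighbors, so the degree of D is 3.

3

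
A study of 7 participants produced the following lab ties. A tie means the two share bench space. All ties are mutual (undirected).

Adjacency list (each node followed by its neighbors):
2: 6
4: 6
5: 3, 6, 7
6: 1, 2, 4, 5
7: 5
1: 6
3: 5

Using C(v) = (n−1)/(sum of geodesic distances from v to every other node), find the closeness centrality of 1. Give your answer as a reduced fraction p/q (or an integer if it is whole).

Distances from 1: 2:2, 3:3, 4:2, 5:2, 6:1, 7:3. Sum = 13.
n = 7, so closeness = 6/13.

6/13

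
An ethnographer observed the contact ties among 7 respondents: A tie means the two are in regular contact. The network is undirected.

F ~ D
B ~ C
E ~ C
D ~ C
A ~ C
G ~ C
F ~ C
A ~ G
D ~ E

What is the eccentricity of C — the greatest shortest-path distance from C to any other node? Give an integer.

Distances from C: A:1, B:1, D:1, E:1, F:1, G:1.
The largest is 1 (to F, G, E, A, D, and B), so the eccentricity of C is 1.

1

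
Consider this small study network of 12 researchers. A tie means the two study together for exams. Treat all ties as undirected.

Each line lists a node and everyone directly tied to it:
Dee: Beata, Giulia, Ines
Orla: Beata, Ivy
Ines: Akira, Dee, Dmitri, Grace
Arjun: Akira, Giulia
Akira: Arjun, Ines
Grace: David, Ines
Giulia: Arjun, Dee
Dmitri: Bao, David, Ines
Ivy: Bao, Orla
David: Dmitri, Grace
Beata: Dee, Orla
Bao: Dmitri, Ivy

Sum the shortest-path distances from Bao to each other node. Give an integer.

28

Distances from Bao: Akira:3, Arjun:4, Beata:3, David:2, Dee:3, Dmitri:1, Giulia:4, Grace:3, Ines:2, Ivy:1, Orla:2.
Sum = 3 + 4 + 3 + 2 + 3 + 1 + 4 + 3 + 2 + 1 + 2 = 28.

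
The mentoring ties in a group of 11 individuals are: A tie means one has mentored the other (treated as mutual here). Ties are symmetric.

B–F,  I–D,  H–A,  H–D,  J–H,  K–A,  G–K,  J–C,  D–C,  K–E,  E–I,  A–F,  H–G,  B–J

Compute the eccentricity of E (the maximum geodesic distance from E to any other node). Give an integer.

Distances from E: A:2, B:4, C:3, D:2, F:3, G:2, H:3, I:1, J:4, K:1.
The largest is 4 (to J and B), so the eccentricity of E is 4.

4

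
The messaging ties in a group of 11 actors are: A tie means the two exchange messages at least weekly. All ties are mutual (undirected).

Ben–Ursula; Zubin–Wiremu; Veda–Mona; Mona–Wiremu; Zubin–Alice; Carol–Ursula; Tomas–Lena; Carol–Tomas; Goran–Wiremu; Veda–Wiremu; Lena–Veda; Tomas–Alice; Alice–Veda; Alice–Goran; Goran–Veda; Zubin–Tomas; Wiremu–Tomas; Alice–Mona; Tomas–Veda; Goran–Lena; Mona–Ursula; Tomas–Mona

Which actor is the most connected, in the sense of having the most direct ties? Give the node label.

Tomas

Degrees — Alice:5, Ben:1, Carol:2, Goran:4, Lena:3, Mona:5, Tomas:7, Ursula:3, Veda:6, Wiremu:5, Zubin:3.
The maximum is 7, attained only by Tomas.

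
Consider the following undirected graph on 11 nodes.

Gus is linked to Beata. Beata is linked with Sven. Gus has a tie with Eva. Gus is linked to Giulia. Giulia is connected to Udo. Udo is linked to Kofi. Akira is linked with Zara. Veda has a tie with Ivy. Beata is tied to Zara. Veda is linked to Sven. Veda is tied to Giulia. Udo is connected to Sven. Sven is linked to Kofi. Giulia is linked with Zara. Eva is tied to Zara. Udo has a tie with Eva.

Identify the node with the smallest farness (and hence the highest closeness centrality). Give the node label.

Giulia

Farness (sum of distances to all others) for each node — Akira:27, Beata:18, Eva:20, Giulia:16, Gus:20, Ivy:28, Kofi:23, Sven:17, Udo:18, Veda:19, Zara:18.
The smallest farness is 16, for Giulia, so Giulia has the highest closeness.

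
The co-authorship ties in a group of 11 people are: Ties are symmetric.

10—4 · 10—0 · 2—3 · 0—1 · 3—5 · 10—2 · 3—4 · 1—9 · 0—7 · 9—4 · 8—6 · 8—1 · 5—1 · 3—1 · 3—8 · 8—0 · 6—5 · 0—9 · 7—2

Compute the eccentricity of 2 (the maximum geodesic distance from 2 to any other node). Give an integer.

Distances from 2: 0:2, 1:2, 3:1, 4:2, 5:2, 6:3, 7:1, 8:2, 9:3, 10:1.
The largest is 3 (to 9 and 6), so the eccentricity of 2 is 3.

3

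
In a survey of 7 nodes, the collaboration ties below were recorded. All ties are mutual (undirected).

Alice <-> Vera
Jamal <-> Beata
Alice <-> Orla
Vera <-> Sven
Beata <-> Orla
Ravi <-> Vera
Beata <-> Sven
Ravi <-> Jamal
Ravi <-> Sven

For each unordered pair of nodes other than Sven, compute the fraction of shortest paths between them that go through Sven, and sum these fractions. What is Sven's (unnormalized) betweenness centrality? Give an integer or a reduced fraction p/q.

Pairs whose geodesics pass through Sven — Orla–Ravi: 1/3; Beata–Ravi: 1/2; Beata–Vera: 1.
All other pairs contribute 0.
Summing the contributions gives betweenness(Sven) = 11/6.

11/6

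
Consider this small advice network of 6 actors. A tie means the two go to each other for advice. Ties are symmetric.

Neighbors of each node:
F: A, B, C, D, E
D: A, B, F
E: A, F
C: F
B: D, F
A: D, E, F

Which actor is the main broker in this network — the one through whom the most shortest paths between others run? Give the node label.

F

Unnormalized betweenness of each node: A:1/2, B:0, C:0, D:1/2, E:0, F:6.
F has the largest value, 6, making it the main broker — the node through which the most shortest paths run.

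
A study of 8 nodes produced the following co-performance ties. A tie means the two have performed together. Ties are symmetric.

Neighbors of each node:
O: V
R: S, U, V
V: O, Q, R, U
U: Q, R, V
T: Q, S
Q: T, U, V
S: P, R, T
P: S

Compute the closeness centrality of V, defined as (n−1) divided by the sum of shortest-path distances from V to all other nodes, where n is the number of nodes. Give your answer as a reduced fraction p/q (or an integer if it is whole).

Distances from V: O:1, P:3, Q:1, R:1, S:2, T:2, U:1. Sum = 11.
n = 8, so closeness = 7/11.

7/11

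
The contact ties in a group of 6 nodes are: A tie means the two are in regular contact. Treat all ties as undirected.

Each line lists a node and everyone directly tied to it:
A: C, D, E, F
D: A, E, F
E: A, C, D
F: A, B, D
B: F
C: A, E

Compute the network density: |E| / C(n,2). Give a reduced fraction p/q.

8/15

There are 8 edges and 6 nodes, so the maximum possible is C(6,2) = 15.
Density = 8/15.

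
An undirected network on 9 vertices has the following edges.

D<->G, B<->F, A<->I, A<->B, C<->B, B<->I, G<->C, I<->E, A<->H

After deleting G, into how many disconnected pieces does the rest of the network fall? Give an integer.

Without G, the remaining ties split the others into: {A, B, C, E, F, H, I}; {D}.
That's 2 separate components.

2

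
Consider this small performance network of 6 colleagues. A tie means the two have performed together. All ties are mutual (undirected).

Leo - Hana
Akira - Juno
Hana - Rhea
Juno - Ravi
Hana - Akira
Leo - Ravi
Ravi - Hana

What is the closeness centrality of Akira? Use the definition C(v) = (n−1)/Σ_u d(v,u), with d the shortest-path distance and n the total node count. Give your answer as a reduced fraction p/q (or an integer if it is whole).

5/8

Distances from Akira: Hana:1, Juno:1, Leo:2, Ravi:2, Rhea:2. Sum = 8.
n = 6, so closeness = 5/8.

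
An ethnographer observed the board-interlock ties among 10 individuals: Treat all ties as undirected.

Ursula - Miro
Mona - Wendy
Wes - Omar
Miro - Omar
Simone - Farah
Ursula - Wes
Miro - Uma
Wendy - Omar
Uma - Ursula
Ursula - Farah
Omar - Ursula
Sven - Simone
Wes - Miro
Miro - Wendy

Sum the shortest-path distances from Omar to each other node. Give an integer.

Distances from Omar: Farah:2, Miro:1, Mona:2, Simone:3, Sven:4, Uma:2, Ursula:1, Wendy:1, Wes:1.
Sum = 2 + 1 + 2 + 3 + 4 + 2 + 1 + 1 + 1 = 17.

17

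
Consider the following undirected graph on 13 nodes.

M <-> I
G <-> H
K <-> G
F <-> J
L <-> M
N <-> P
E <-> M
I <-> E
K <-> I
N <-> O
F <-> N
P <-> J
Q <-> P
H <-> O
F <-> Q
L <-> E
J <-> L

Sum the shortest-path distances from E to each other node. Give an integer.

Distances from E: F:3, G:3, H:4, I:1, J:2, K:2, L:1, M:1, N:4, O:5, P:3, Q:4.
Sum = 3 + 3 + 4 + 1 + 2 + 2 + 1 + 1 + 4 + 5 + 3 + 4 = 33.

33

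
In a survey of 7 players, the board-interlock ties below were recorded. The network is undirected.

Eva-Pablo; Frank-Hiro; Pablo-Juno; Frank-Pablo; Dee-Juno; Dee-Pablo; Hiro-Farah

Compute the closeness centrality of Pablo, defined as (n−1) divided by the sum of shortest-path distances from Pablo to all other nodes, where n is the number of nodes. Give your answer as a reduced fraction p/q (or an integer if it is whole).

Distances from Pablo: Dee:1, Eva:1, Farah:3, Frank:1, Hiro:2, Juno:1. Sum = 9.
n = 7, so closeness = 6/9 = 2/3.

2/3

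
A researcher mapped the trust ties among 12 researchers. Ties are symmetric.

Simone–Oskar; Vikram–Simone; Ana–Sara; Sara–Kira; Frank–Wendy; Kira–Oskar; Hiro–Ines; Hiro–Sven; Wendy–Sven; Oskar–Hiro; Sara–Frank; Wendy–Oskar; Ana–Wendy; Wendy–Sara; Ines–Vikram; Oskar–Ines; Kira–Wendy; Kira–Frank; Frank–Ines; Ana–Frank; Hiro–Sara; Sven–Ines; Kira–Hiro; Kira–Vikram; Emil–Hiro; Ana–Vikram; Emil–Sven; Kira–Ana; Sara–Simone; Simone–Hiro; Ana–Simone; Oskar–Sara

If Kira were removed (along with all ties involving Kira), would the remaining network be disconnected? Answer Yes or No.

Even without Kira, every remaining node can still reach every other (the residual graph is connected), so Kira is not a cut vertex.

No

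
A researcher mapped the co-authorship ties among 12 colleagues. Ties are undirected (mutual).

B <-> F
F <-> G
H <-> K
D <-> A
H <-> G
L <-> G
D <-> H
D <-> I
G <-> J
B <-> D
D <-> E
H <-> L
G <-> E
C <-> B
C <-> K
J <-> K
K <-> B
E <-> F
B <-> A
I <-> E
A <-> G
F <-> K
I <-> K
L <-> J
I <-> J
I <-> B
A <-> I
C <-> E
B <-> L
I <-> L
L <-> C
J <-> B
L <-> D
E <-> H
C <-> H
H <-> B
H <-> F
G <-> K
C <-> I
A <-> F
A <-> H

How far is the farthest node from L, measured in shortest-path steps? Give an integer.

2

Distances from L: A:2, B:1, C:1, D:1, E:2, F:2, G:1, H:1, I:1, J:1, K:2.
The largest is 2 (to K, A, F, and E), so the eccentricity of L is 2.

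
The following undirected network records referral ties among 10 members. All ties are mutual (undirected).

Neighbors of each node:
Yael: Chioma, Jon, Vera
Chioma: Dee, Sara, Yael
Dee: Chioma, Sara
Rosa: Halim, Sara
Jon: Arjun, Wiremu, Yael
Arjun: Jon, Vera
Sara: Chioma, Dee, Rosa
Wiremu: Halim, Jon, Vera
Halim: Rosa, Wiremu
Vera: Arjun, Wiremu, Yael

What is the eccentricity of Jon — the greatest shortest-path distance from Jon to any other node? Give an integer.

Distances from Jon: Arjun:1, Chioma:2, Dee:3, Halim:2, Rosa:3, Sara:3, Vera:2, Wiremu:1, Yael:1.
The largest is 3 (to Rosa, Dee, and Sara), so the eccentricity of Jon is 3.

3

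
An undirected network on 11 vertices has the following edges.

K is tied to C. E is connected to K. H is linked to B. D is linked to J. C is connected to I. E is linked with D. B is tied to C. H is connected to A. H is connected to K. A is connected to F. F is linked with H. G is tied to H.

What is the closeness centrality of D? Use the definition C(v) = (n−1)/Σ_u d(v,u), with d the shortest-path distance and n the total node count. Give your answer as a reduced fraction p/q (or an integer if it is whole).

Distances from D: A:4, B:4, C:3, E:1, F:4, G:4, H:3, I:4, J:1, K:2. Sum = 30.
n = 11, so closeness = 10/30 = 1/3.

1/3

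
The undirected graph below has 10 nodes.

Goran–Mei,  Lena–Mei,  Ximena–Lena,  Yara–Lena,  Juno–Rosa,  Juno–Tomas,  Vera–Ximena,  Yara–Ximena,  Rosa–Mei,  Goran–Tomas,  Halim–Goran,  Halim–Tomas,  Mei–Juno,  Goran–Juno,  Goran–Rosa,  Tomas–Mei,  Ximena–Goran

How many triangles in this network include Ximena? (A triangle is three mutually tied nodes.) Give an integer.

1

Ximena's neighbors: Goran, Lena, Vera, and Yara.
Neighbor pairs that are themselves tied: Ximena–Lena–Yara. Each forms one triangle with Ximena, for 1 in total.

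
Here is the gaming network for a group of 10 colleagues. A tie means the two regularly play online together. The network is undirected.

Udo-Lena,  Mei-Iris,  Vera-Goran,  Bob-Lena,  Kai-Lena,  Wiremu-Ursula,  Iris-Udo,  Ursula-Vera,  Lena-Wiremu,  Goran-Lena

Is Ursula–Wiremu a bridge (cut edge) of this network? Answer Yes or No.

Even without that edge, Ursula still reaches Wiremu via Ursula – Vera – Goran – Lena – Wiremu, so the network stays connected. Not a bridge.

No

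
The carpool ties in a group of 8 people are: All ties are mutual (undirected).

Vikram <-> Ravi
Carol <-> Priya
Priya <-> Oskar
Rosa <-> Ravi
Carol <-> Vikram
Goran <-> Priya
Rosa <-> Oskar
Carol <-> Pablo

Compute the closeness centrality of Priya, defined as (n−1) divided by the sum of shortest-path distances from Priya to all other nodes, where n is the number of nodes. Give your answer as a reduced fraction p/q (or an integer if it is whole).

Distances from Priya: Carol:1, Goran:1, Oskar:1, Pablo:2, Ravi:3, Rosa:2, Vikram:2. Sum = 12.
n = 8, so closeness = 7/12.

7/12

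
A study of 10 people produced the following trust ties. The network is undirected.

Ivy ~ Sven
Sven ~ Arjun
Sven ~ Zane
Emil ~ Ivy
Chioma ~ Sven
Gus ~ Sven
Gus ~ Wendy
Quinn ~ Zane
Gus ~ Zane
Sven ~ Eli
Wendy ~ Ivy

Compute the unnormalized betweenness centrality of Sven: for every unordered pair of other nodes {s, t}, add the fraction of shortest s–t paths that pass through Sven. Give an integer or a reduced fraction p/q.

26

Pairs whose geodesics pass through Sven — Eli–Ivy: 1; Eli–Chioma: 1; Eli–Quinn: 1; Eli–Arjun: 1; Eli–Wendy: 2/2; Eli–Gus: 1; Eli–Emil: 1; Eli–Zane: 1; Ivy–Chioma: 1; Ivy–Quinn: 1; Ivy–Arjun: 1; Ivy–Gus: 1/2; Ivy–Zane: 1; Chioma–Quinn: 1 … (+13 more pairs).
All other pairs contribute 0.
Summing the contributions gives betweenness(Sven) = 26.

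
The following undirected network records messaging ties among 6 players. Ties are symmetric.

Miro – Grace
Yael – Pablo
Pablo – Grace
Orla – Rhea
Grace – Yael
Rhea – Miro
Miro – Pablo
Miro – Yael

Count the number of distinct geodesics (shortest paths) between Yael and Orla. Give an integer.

1

The shortest distance is 3, and the only length-3 path is Yael–Miro–Rhea–Orla. So there is exactly 1 shortest path.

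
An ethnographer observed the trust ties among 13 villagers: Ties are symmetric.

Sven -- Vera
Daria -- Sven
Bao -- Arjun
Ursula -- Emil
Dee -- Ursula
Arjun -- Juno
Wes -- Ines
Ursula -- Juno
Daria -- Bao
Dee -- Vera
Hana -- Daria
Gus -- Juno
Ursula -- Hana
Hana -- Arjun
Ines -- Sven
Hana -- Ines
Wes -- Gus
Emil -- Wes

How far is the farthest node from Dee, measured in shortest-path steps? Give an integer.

4

Distances from Dee: Arjun:3, Bao:4, Daria:3, Emil:2, Gus:3, Hana:2, Ines:3, Juno:2, Sven:2, Ursula:1, Vera:1, Wes:3.
The largest is 4 (to Bao), so the eccentricity of Dee is 4.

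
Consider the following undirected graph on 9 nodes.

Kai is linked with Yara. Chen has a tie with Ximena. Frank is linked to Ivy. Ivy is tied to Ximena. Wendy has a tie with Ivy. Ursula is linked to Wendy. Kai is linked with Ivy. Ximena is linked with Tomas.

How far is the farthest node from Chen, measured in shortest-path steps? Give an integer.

Distances from Chen: Frank:3, Ivy:2, Kai:3, Tomas:2, Ursula:4, Wendy:3, Ximena:1, Yara:4.
The largest is 4 (to Yara and Ursula), so the eccentricity of Chen is 4.

4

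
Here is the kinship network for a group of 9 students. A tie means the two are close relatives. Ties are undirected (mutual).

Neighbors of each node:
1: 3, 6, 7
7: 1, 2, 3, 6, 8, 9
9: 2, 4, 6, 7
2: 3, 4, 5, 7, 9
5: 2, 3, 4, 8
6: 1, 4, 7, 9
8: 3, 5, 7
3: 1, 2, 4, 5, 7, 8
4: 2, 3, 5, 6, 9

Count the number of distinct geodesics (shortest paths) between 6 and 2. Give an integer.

3

The shortest distance is 2. The length-2 paths are: 6–9–2; 6–7–2; 6–4–2.
That gives 3 distinct shortest paths.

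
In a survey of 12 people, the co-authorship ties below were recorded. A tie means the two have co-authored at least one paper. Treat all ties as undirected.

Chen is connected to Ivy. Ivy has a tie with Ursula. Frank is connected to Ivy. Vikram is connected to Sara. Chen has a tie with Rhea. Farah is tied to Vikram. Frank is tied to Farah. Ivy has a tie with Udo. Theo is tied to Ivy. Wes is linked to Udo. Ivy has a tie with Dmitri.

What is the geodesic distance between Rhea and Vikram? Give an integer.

One shortest route is Rhea – Chen – Ivy – Frank – Farah – Vikram, which uses 5 edges, and at distance 4 from Rhea we only reach {Farah, Wes}, which does not include Vikram. So d(Rhea,Vikram) = 5.

5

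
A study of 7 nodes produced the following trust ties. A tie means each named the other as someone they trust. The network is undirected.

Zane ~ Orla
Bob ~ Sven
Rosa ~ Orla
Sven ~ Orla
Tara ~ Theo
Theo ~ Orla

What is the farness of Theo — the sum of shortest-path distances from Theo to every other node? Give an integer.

Distances from Theo: Bob:3, Orla:1, Rosa:2, Sven:2, Tara:1, Zane:2.
Sum = 3 + 1 + 2 + 2 + 1 + 2 = 11.

11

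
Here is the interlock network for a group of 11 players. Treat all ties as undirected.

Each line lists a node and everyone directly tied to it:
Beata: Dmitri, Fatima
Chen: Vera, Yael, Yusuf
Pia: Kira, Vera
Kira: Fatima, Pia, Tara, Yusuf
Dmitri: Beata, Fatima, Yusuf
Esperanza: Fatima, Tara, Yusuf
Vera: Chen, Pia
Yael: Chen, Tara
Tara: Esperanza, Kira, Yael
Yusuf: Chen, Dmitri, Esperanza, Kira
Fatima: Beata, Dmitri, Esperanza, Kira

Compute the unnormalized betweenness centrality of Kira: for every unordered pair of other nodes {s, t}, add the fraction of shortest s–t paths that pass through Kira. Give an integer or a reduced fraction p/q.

12

Pairs whose geodesics pass through Kira — Esperanza–Pia: 3/3; Yusuf–Fatima: 1/3; Yusuf–Pia: 1; Yusuf–Tara: 1/2; Dmitri–Pia: 2/2; Dmitri–Tara: 2/4; Beata–Pia: 1; Beata–Vera: 1/2; Beata–Yael: 1/3; Beata–Tara: 1/2; Fatima–Pia: 1; Fatima–Vera: 1; Fatima–Chen: 1/3; Fatima–Yael: 1/2 … (+4 more pairs).
All other pairs contribute 0.
Summing the contributions gives betweenness(Kira) = 12.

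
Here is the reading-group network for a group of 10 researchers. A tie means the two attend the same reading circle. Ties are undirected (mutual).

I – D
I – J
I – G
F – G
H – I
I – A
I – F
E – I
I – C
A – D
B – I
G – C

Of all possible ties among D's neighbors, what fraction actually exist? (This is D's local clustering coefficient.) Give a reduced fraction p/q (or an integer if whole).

1

D's neighbors: A and I (k = 2).
Possible neighbor pairs: C(2,2) = 1. Edges among them: A–I → e = 1.
Clustering(D) = 1/1.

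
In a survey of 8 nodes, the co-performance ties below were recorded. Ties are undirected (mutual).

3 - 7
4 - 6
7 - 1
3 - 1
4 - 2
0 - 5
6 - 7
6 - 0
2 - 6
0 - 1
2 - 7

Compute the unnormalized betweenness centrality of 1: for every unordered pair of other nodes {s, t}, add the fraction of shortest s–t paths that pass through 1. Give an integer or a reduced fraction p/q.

Pairs whose geodesics pass through 1 — 7–0: 1/2; 7–5: 1/2; 0–3: 1; 3–5: 1.
All other pairs contribute 0.
Summing the contributions gives betweenness(1) = 3.

3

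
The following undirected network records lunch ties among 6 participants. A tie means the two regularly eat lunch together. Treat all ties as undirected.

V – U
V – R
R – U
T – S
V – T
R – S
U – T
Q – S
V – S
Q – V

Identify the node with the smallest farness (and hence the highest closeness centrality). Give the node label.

V

Farness (sum of distances to all others) for each node — Q:8, R:7, S:6, T:7, U:7, V:5.
The smallest farness is 5, for V, so V has the highest closeness.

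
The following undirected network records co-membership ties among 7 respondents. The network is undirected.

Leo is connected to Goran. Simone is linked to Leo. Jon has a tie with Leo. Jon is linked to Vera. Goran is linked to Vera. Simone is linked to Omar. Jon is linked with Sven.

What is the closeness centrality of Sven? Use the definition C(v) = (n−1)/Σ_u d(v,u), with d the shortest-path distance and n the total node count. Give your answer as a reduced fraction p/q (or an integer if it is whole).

Distances from Sven: Goran:3, Jon:1, Leo:2, Omar:4, Simone:3, Vera:2. Sum = 15.
n = 7, so closeness = 6/15 = 2/5.

2/5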